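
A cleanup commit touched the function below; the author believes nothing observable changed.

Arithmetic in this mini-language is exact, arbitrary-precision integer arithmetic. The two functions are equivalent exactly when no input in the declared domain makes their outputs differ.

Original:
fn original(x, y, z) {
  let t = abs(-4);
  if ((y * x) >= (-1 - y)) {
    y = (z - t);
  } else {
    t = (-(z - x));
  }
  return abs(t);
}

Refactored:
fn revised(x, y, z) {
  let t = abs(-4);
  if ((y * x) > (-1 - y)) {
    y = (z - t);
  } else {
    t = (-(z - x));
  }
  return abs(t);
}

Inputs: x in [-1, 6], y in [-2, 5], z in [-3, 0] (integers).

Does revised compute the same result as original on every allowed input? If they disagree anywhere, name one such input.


Input x=0, y=-1, z=-3: 4 from original versus 3 from revised.
verdict: not equivalent; witness: x=0, y=-1, z=-3


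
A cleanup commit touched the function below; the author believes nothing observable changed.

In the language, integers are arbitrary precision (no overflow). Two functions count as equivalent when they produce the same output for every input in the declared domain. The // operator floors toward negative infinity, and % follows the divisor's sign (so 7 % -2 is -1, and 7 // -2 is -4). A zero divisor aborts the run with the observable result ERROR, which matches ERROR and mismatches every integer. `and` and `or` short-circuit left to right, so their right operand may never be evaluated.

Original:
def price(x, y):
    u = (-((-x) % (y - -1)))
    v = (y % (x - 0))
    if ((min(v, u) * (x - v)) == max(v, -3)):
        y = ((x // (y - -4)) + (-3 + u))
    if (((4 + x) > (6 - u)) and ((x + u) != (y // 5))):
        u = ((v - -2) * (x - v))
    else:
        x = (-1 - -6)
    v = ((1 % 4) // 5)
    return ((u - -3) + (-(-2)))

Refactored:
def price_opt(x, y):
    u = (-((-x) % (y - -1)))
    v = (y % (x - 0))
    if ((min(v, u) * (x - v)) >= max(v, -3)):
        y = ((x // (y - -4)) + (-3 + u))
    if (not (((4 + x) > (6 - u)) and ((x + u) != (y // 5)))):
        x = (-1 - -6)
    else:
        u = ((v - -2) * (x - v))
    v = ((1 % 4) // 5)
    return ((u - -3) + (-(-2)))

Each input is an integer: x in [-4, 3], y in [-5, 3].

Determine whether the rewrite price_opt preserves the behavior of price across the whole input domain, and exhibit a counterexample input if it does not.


At x=-3, y=-4: price gives 5, price_opt gives ERROR.
verdict: not equivalent; witness: x=-3, y=-4


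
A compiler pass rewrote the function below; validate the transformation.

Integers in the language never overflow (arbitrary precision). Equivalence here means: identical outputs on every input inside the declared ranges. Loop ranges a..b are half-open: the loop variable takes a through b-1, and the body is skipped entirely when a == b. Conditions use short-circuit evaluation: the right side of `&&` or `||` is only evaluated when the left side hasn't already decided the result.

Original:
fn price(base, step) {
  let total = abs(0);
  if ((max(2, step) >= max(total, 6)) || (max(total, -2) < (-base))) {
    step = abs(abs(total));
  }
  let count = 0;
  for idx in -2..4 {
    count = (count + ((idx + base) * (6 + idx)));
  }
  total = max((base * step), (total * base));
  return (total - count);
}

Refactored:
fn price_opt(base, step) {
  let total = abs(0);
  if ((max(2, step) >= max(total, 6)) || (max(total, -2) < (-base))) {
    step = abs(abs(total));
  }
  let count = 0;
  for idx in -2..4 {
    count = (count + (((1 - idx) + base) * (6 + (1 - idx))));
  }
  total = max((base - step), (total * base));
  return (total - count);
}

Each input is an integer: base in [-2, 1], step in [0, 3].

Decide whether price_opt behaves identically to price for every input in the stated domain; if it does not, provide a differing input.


Input base=1, step=0: -76 from price versus -75 from price_opt.
verdict: not equivalent; witness: base=1, step=0


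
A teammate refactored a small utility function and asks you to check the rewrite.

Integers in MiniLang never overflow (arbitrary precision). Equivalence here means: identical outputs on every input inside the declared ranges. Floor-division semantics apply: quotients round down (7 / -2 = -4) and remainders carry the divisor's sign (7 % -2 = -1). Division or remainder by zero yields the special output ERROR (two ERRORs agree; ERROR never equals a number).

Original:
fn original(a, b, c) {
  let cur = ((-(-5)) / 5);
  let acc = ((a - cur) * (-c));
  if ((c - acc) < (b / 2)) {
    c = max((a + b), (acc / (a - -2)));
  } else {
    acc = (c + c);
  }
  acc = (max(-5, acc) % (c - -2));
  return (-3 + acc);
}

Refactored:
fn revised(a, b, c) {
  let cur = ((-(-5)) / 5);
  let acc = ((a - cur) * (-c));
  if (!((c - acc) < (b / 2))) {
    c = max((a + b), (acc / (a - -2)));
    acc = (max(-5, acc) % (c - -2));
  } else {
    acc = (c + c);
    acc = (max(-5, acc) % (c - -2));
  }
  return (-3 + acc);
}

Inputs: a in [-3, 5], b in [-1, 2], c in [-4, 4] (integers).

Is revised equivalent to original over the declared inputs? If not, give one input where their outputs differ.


Evaluate both at a=-3, b=-1, c=-4.
original: cur := 1 | acc := -16 | ((c - acc) < (b / 2)): false | acc := -8 | acc := -1 | result -4
revised: cur := 1 | acc := -16 | (!((c - acc) < (b / 2))): true | c := 16 | acc := 13 | result 10
-4 vs 10 — the two versions disagree here.
verdict: not equivalent; witness: a=-3, b=-1, c=-4


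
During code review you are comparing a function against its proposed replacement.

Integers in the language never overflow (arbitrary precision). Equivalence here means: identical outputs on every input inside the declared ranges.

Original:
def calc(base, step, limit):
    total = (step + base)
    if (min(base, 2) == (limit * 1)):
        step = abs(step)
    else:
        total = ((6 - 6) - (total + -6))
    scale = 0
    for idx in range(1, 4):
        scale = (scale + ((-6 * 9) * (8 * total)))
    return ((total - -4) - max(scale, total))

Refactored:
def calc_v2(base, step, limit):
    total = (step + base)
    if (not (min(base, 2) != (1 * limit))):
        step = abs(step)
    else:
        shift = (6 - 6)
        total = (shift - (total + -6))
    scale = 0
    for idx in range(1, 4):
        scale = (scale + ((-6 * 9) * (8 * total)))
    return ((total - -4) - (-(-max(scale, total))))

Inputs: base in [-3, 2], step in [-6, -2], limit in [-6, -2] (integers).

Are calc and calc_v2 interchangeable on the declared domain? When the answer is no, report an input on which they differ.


Although local variable names differ; and boolean connective usage differs; and comparison usage differs; and statement counts differ, 150/150 inputs agree.
verdict: equivalent


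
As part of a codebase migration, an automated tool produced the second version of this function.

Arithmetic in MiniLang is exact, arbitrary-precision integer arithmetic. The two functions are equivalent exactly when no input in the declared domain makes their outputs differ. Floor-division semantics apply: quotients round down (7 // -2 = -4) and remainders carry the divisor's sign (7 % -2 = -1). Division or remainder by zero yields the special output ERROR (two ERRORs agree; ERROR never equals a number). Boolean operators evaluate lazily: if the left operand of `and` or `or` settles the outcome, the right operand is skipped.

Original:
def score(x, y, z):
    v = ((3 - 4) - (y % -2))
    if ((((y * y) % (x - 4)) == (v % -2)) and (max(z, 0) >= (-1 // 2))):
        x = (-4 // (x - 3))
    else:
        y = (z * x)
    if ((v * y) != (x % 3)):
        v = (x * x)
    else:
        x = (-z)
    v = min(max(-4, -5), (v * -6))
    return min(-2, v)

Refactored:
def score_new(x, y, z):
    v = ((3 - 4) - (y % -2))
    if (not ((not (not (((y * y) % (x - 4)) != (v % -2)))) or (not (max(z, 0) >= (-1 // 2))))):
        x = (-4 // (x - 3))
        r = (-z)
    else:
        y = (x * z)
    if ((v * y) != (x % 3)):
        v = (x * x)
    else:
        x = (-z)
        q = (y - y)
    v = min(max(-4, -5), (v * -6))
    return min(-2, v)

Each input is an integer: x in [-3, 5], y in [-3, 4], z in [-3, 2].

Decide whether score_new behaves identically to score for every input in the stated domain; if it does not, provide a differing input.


The two versions differ — the changes include statement counts differ; and local variable names differ; and arithmetic usage differs; and boolean connective usage differs; and comparison usage differs.
One worked example (x=-2, y=0, z=-3) — score: v := -1 | ((((y * y) % (x - 4)) == (v % -2)) and (max(z, 0) >= (-1 // 2))): false | y := 6 | ((v * y) != (x % 3)): true | v := 4 | v := -24 | result -24; score_new: v := -1 | (not ((not (not (((y * y) % (x - 4)) != (v % -2)))) or (not (max(z, 0) >= (-1 // 2))))): false | y := 6 | ((v * y) != (x % 3)): true | v := 4 | v := -24 | result -24; agreement on -24.
Sweeping the whole domain (432 inputs) finds no disagreement.
verdict: equivalent


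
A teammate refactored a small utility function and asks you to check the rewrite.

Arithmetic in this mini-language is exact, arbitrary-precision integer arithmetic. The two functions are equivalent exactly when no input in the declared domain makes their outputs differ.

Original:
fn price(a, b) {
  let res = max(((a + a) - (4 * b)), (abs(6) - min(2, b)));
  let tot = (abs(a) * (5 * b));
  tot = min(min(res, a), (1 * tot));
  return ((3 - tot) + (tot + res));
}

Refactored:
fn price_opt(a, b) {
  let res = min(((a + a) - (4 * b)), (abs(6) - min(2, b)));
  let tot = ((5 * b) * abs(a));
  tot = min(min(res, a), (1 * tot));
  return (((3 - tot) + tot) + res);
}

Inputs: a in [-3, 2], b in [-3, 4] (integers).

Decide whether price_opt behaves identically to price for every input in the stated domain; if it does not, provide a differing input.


Input a=-3, b=-3: 12 from price versus 9 from price_opt.
verdict: not equivalent; witness: a=-3, b=-3


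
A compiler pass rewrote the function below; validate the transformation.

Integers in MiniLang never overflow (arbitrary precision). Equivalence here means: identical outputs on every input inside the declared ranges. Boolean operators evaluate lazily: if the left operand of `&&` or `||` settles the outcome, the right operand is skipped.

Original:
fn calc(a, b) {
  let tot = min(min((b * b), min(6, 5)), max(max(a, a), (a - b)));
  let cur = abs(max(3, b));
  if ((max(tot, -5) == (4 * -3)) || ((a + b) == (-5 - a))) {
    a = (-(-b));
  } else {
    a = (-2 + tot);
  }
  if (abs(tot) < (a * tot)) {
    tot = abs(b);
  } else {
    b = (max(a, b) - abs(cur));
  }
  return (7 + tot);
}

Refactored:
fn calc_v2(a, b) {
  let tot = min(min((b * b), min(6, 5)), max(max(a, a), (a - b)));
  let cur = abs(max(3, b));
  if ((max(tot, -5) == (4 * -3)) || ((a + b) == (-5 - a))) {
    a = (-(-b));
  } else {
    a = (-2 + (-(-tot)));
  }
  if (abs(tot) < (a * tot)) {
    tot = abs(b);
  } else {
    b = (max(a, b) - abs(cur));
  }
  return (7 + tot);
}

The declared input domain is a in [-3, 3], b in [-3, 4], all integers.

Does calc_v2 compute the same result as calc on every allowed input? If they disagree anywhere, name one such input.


The two versions differ — the changes include same computation, different form.
Tracing a=-2, b=-1: calc: tot := -1 | cur := 3 | ((max(tot, -5) == (4 * -3)) || ((a + b) == (-5 - a))): true | a := -1 | (abs(tot) < (a * tot)): false | b := -4 | result 6 | calc_v2: tot := -1 | cur := 3 | ((max(tot, -5) == (4 * -3)) || ((a + b) == (-5 - a))): true | a := -1 | (abs(tot) < (a * tot)): false | b := -4 | result 6 — matching result 6.
Across all 56 domain points the two functions coincide.
verdict: equivalent


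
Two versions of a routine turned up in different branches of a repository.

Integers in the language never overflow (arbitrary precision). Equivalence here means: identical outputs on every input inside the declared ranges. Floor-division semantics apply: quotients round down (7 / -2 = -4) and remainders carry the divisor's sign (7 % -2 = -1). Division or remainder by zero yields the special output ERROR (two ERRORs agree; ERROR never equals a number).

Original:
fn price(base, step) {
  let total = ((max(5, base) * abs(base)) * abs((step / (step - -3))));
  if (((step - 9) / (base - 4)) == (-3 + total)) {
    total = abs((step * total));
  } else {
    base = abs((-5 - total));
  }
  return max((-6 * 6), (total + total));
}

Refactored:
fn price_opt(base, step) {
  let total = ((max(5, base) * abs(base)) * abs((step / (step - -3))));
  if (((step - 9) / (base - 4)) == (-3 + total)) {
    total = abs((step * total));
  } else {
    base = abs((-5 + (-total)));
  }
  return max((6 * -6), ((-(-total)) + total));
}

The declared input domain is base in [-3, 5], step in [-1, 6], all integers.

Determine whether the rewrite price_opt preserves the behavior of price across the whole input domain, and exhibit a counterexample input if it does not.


Differences: arithmetic usage differs — yet all 72 inputs agree.
verdict: equivalent


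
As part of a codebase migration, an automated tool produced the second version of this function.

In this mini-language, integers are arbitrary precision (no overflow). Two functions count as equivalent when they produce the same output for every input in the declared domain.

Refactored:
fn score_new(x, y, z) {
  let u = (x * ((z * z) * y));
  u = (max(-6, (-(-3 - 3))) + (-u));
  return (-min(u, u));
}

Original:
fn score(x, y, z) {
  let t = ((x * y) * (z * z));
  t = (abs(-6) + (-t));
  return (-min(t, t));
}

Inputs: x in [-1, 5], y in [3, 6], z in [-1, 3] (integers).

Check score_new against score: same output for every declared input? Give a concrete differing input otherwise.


Although min/max/abs usage differs; also arithmetic usage differs; also local variable names differ; also constant usage differs, 140/140 inputs agree.
verdict: equivalent


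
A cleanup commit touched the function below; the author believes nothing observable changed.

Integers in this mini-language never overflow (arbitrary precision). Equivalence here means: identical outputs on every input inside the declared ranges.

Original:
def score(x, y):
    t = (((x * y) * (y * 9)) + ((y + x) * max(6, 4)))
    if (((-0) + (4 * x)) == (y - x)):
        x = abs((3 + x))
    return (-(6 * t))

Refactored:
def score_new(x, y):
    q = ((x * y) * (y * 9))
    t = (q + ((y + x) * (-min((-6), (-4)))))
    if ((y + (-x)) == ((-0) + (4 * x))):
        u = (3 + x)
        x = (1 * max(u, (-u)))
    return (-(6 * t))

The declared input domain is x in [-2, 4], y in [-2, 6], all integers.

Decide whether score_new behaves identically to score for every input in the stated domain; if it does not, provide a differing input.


Changes here: arithmetic usage differs; min/max/abs usage differs; constant usage differs; statement counts differ; local variable names differ; the full 63-point sweep finds no disagreement.
verdict: equivalent


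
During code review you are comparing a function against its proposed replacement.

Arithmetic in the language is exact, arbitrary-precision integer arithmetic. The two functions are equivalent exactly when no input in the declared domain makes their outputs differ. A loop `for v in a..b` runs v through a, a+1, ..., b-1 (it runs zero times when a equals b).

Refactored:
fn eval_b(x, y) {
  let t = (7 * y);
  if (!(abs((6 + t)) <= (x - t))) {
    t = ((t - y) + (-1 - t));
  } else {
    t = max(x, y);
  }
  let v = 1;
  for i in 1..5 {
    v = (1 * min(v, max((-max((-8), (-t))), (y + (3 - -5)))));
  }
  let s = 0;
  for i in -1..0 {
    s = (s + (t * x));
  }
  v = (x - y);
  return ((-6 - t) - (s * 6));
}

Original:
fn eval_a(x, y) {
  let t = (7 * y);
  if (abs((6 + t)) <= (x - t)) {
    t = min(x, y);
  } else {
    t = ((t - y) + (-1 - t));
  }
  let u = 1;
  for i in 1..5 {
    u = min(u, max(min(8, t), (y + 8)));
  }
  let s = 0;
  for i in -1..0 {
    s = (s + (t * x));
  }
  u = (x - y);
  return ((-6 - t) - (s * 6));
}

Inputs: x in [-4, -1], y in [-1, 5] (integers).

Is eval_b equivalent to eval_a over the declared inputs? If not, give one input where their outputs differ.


Run the pair on x=-4, y=-1.
eval_a: t = -7; (abs((6 + t)) <= (x - t)) -> true; t = -4; u = 1; [i=1]; u = 1; [i=2]; u = 1; [i=3]; u = 1; [i=4]; u = 1; s = 0; [i=-1]; s = 16; u = -3; return -98
eval_b: t = -7; (!(abs((6 + t)) <= (x - t))) -> false; t = -1; v = 1; [i=1]; v = 1; [i=2]; v = 1; [i=3]; v = 1; [i=4]; v = 1; s = 0; [i=-1]; s = 4; v = -3; return -29
-98 and -29 differ, so these are not the same function on this domain.
verdict: not equivalent; witness: x=-4, y=-1


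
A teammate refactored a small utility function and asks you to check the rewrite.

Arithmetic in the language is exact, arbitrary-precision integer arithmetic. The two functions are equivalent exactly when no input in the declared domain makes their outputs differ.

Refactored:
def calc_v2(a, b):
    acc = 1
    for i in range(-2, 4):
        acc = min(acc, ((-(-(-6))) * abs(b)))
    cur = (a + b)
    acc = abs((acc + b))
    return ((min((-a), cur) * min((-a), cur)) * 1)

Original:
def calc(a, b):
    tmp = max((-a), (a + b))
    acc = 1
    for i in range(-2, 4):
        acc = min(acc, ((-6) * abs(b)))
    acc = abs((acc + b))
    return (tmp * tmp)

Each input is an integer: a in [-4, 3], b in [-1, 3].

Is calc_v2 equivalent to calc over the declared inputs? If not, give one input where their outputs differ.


Run the pair on a=-4, b=-1.
calc: tmp = 4; acc = 1; [i=-2]; acc = -6; [i=-1]; acc = -6; [i=0]; acc = -6; [i=1]; acc = -6; [i=2]; acc = -6; [i=3]; acc = -6; acc = 7; return 16
calc_v2: acc = 1; [i=-2]; acc = -6; [i=-1]; acc = -6; [i=0]; acc = -6; [i=1]; acc = -6; [i=2]; acc = -6; [i=3]; acc = -6; cur = -5; acc = 7; return 25
16 vs 25 — the two versions disagree here.
verdict: not equivalent; witness: a=-4, b=-1


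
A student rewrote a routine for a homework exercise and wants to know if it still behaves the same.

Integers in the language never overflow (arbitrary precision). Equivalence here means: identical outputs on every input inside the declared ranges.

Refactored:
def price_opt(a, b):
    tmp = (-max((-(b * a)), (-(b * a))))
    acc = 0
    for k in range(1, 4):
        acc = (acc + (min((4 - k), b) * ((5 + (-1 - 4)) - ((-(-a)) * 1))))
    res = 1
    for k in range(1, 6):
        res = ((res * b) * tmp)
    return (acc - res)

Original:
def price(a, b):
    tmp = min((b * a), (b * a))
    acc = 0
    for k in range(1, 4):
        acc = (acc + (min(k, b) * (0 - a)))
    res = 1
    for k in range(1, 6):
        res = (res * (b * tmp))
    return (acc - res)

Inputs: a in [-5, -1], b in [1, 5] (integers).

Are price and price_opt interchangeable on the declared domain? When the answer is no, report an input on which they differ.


Behavior is preserved: although min/max/abs usage differs; and constant usage differs; and arithmetic usage differs, the outputs never diverge.
Tracing a=-2, b=2: price: tmp becomes -4; next acc becomes 0; next at k=1:; next acc becomes 2; next at k=2:; next acc becomes 6; next at k=3:; next acc becomes 10; next res becomes 1; next at k=1:; next res becomes -8; next at k=2:; next res becomes 64; next at k=3:; next res becomes -512; next at k=4:; next res becomes 4096; next at k=5:; next res becomes -32768; next final value 32778 | price_opt: tmp becomes -4; next acc becomes 0; next at k=1:; next acc becomes 4; next at k=2:; next acc becomes 8; next at k=3:; next acc becomes 10; next res becomes 1; next at k=1:; next res becomes -8; next at k=2:; next res becomes 64; next at k=3:; next res becomes -512; next at k=4:; next res becomes 4096; next at k=5:; next res becomes -32768; next final value 32778 — matching result 32778.
Across all 25 domain points the two functions coincide.
verdict: equivalent


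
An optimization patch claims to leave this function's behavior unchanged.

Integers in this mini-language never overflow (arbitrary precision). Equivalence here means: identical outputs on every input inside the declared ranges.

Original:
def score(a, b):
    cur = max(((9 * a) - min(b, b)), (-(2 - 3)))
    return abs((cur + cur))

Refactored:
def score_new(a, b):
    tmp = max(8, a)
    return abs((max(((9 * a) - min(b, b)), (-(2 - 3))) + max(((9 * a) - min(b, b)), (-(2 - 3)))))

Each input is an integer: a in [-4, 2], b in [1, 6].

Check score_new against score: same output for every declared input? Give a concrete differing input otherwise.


Comparing the listings, the differences include: arithmetic usage differs, constant usage differs, local variable names differ, min/max/abs usage differs.
One worked example (a=-1, b=1) — score: cur becomes 1; next final value 2; score_new: tmp becomes 8; next final value 2; agreement on 2.
Across all 42 domain points the two functions coincide.
verdict: equivalent


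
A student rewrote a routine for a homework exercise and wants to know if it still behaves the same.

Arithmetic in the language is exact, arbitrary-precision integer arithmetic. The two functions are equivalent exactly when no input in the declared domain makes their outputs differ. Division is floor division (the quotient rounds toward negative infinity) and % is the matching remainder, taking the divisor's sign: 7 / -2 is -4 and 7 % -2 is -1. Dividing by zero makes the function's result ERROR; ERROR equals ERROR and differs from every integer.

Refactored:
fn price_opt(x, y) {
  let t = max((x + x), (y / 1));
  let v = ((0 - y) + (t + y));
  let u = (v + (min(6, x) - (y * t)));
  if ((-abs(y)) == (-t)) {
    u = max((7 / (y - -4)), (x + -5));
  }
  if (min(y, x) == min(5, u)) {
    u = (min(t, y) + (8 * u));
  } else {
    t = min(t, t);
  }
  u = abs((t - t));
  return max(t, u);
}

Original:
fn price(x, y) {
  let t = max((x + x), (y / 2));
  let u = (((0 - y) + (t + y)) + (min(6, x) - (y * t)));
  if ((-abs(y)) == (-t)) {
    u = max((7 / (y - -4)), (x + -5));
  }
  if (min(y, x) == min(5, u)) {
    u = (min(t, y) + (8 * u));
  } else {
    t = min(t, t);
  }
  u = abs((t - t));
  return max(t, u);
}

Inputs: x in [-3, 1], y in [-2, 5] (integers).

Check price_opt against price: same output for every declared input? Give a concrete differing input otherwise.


Take x=-3, y=1.
price: t becomes 0; next u becomes -3; next ((-abs(y)) == (-t)) evaluates to false; next (min(y, x) == min(5, u)) evaluates to true; next u becomes -24; next u becomes 0; next final value 0
price_opt: t becomes 1; next v becomes 1; next u becomes -3; next ((-abs(y)) == (-t)) evaluates to true; next u becomes 1; next (min(y, x) == min(5, u)) evaluates to false; next t becomes 1; next u becomes 0; next final value 1
0 and 1 differ, so these are not the same function on this domain.
verdict: not equivalent; witness: x=-3, y=1


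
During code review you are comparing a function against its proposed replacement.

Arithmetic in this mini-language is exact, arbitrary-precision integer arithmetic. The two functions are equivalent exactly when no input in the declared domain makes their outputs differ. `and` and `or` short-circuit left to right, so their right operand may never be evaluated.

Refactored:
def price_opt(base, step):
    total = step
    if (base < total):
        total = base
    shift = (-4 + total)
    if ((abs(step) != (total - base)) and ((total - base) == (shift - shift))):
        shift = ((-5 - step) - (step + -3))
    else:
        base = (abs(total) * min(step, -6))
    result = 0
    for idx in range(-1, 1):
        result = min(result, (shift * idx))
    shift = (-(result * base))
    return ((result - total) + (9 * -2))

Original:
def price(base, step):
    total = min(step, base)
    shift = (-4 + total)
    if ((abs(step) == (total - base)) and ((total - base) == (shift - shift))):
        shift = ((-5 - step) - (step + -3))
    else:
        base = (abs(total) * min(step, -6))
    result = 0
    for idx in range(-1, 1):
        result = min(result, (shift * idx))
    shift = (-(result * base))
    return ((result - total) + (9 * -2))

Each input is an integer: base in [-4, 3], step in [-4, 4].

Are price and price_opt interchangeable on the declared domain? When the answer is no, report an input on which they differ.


These are not equivalent — on base=-4, step=-4 the outputs split (-14 vs -20).
price: total=-4, then shift=-8, then ((abs(step) == (total - base)) and ((total - base) == (shift - shift))) is false, then base=-24, then result=0, then (idx=-1), then result=0, then (idx=0), then result=0, then shift=0, then returns -14
price_opt: total=-4, then (base < total) is false, then shift=-8, then ((abs(step) != (total - base)) and ((total - base) == (shift - shift))) is true, then shift=6, then result=0, then (idx=-1), then result=-6, then (idx=0), then result=-6, then shift=-24, then returns -20
verdict: not equivalent; witness: base=-4, step=-4


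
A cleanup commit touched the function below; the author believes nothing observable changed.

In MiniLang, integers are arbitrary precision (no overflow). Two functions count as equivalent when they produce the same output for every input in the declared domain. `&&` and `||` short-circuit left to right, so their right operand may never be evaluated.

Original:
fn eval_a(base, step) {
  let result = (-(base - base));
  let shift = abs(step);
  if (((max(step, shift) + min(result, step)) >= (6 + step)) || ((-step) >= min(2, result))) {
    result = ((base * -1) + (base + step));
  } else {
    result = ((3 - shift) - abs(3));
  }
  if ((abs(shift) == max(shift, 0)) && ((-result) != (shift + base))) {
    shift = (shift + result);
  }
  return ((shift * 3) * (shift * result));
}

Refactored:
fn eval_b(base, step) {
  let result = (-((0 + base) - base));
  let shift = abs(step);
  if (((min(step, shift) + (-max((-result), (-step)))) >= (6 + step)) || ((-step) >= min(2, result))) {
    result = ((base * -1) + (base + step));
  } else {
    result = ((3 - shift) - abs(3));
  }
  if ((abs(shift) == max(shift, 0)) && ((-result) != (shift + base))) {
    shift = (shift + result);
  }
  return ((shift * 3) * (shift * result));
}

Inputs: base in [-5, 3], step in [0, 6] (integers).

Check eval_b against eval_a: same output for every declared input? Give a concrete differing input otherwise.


Equivalent. Although `max(step, shift)` became `min(step, shift)`, no input in the stated domain can expose it.
An exhaustive pass over the 63 declared inputs shows identical outputs.
As a probe, take base=3, step=3: eval_a runs result=0, then shift=3, then (((max(step, shift) + min(result, step)) >= (6 + step)) || ((-step) >= min(2, result))) is false, then result=-3, then ((abs(shift) == max(shift, 0)) && ((-result) != (shift + base))) is true, then shift=0, then returns 0; eval_b runs result=0, then shift=3, then (((min(step, shift) + (-max((-result), (-step)))) >= (6 + step)) || ((-step) >= min(2, result))) is false, then result=-3, then ((abs(shift) == max(shift, 0)) && ((-result) != (shift + base))) is true, then shift=0, then returns 0; both end at 0.
verdict: equivalent


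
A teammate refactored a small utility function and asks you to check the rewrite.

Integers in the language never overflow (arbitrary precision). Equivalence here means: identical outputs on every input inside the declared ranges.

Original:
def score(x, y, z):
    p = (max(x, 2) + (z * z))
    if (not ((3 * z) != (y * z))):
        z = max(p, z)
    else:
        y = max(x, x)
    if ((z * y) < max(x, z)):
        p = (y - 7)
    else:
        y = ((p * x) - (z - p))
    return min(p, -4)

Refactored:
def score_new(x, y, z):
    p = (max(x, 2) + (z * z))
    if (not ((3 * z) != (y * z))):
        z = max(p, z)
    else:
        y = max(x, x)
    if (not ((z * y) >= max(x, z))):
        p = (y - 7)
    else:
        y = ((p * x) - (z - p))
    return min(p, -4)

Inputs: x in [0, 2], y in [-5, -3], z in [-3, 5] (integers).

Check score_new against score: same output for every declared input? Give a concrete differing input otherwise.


Although boolean connective usage differs; and comparison usage differs, 81/81 inputs agree.
verdict: equivalent


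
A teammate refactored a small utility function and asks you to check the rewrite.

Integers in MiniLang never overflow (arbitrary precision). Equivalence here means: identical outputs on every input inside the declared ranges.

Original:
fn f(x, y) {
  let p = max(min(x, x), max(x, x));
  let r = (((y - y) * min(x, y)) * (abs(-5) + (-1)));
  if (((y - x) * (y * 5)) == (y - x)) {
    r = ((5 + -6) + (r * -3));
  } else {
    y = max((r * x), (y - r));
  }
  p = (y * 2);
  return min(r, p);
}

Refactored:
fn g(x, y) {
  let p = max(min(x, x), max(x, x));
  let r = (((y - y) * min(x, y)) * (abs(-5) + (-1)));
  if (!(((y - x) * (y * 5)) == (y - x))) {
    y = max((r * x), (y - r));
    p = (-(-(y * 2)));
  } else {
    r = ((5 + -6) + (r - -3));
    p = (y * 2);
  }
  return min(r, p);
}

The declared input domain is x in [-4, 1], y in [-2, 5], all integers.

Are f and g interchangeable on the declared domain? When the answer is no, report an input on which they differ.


There is a counterexample at x=0, y=0: -1 on one side, 0 on the other.
f: p=0, then r=0, then (((y - x) * (y * 5)) == (y - x)) is true, then r=-1, then p=0, then returns -1
g: p=0, then r=0, then (!(((y - x) * (y * 5)) == (y - x))) is false, then r=2, then p=0, then returns 0
verdict: not equivalent; witness: x=0, y=0


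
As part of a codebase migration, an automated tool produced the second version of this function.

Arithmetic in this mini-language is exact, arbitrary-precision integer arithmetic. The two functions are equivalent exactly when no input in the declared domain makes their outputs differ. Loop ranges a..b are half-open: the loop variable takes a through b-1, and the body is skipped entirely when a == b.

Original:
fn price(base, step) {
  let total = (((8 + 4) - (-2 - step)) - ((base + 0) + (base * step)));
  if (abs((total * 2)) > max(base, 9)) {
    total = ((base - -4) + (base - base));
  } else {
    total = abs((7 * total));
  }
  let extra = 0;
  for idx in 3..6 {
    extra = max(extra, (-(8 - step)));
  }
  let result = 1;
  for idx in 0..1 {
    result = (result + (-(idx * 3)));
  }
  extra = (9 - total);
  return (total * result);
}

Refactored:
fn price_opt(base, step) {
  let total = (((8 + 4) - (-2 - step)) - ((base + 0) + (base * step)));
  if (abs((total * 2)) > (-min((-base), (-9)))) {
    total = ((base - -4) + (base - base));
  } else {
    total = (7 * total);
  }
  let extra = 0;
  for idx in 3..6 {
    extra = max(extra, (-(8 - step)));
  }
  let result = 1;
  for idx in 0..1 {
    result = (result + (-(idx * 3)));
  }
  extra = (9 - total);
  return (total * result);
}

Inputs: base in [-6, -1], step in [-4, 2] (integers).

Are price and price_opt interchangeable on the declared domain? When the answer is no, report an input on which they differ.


Try base=-6, step=-3.
price: total=-1, then (abs((total * 2)) > max(base, 9)) is false, then total=7, then extra=0, then (idx=3), then extra=0, then (idx=4), then extra=0, then (idx=5), then extra=0, then result=1, then (idx=0), then result=1, then extra=2, then returns 7
price_opt: total=-1, then (abs((total * 2)) > (-min((-base), (-9)))) is false, then total=-7, then extra=0, then (idx=3), then extra=0, then (idx=4), then extra=0, then (idx=5), then extra=0, then result=1, then (idx=0), then result=1, then extra=16, then returns -7
7 vs -7 — the two versions disagree here.
verdict: not equivalent; witness: base=-6, step=-3


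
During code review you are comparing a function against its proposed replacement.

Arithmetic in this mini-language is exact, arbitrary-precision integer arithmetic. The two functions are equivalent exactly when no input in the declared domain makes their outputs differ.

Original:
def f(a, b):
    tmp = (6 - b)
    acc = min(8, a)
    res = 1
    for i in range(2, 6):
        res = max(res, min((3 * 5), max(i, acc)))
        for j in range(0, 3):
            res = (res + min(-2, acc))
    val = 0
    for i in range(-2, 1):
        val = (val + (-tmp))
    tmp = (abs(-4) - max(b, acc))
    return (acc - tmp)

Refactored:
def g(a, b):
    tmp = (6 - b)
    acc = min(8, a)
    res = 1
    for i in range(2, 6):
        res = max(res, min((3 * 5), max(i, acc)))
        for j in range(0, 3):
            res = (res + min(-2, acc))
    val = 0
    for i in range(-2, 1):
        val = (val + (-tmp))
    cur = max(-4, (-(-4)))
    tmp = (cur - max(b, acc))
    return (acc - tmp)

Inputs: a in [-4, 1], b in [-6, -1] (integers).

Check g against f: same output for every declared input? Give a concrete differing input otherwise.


Comparing the listings, the differences include: constant usage differs, and statement counts differ, and local variable names differ, and min/max/abs usage differs.
As a probe, take a=0, b=-5: f runs tmp=11, then acc=0, then res=1, then (i=2), then res=2, then (j=0), then res=0, then (j=1), then res=-2, then (j=2), then res=-4, then (i=3), then res=3, then (j=0), then res=1, then (j=1), then res=-1, then (j=2), then res=-3, then (i=4), then res=4, then (j=0), then res=2, then (j=1), then res=0, then (j=2), then res=-2, then (i=5), then res=5, then (j=0), then res=3, then (j=1), then res=1, then (j=2), then res=-1, then val=0, then (i=-2), then val=-11, then (i=-1), then val=-22, then (i=0), then val=-33, then tmp=4, then returns -4; g runs tmp=11, then acc=0, then res=1, then (i=2), then res=2, then (j=0), then res=0, then (j=1), then res=-2, then (j=2), then res=-4, then (i=3), then res=3, then (j=0), then res=1, then (j=1), then res=-1, then (j=2), then res=-3, then (i=4), then res=4, then (j=0), then res=2, then (j=1), then res=0, then (j=2), then res=-2, then (i=5), then res=5, then (j=0), then res=3, then (j=1), then res=1, then (j=2), then res=-1, then val=0, then (i=-2), then val=-11, then (i=-1), then val=-22, then (i=0), then val=-33, then cur=4, then tmp=4, then returns -4; both end at -4.
An exhaustive pass over the 36 declared inputs shows identical outputs.
verdict: equivalent


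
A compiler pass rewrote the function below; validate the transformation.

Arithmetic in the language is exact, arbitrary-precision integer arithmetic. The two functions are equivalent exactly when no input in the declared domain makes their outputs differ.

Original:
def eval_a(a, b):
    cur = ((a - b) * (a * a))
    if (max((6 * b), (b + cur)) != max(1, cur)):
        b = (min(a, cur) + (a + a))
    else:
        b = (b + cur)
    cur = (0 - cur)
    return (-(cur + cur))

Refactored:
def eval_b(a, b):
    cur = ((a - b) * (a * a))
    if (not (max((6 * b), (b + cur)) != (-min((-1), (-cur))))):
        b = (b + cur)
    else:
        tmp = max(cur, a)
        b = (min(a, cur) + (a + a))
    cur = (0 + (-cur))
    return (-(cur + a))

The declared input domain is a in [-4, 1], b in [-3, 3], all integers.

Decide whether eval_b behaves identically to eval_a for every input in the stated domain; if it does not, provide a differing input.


Try a=-4, b=-3.
eval_a: cur becomes -16; next (max((6 * b), (b + cur)) != max(1, cur)) evaluates to true; next b becomes -24; next cur becomes 16; next final value -32
eval_b: cur becomes -16; next (not (max((6 * b), (b + cur)) != (-min((-1), (-cur))))) evaluates to false; next tmp becomes -4; next b becomes -24; next cur becomes 16; next final value -12
-32 vs -12 — the two versions disagree here.
verdict: not equivalent; witness: a=-4, b=-3


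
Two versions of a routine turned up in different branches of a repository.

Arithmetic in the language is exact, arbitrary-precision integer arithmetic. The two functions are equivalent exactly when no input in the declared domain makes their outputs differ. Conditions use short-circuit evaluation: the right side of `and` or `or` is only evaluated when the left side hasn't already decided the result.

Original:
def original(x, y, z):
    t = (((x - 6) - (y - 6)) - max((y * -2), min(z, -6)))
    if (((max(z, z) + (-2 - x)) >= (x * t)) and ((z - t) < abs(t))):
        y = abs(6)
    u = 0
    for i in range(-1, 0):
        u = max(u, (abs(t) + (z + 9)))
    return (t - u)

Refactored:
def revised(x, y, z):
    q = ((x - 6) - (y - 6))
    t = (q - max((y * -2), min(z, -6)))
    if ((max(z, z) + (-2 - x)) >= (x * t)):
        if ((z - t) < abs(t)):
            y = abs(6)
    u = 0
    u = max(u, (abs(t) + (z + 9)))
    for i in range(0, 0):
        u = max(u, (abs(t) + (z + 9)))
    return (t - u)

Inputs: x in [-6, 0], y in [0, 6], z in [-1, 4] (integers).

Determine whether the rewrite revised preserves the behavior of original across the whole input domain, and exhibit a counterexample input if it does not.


The two are interchangeable: min/max/abs usage differs; also arithmetic usage differs; also statement counts differ; also loop structure differs; also branching structure differs; also local variable names differ; also boolean connective usage differs; also constant usage differs, and every declared input agrees.
Spot check at x=-2, y=6, z=2 — original: t becomes -2; next (((max(z, z) + (-2 - x)) >= (x * t)) and ((z - t) < abs(t))) evaluates to false; next u becomes 0; next at i=-1:; next u becomes 13; next final value -15. revised: q becomes -8; next t becomes -2; next ((max(z, z) + (-2 - x)) >= (x * t)) evaluates to false; next u becomes 0; next u becomes 13; next i never enters its loop body; next final value -15. Both give -15.
An exhaustive pass over the 294 declared inputs shows identical outputs.
verdict: equivalent


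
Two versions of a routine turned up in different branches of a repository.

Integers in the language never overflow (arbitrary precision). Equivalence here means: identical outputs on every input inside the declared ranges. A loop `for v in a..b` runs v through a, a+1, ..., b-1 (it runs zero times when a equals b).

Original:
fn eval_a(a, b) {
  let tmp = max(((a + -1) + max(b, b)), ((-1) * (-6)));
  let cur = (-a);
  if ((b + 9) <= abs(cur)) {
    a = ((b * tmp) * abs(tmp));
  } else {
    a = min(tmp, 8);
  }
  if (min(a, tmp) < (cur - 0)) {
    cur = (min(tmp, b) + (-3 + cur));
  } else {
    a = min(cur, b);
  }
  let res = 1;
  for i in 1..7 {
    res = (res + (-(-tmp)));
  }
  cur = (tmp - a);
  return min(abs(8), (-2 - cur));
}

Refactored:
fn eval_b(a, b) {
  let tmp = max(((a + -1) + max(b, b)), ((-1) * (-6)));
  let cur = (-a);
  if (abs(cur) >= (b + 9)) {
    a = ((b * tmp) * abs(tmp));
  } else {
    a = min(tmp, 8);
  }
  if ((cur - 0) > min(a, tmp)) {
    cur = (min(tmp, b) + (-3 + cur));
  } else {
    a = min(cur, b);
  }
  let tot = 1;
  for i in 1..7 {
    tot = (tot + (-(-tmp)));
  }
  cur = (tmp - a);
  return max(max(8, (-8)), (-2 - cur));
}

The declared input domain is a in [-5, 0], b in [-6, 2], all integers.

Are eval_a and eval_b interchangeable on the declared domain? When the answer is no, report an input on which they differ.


There is a counterexample at a=-5, b=-6: -224 on one side, 8 on the other.
eval_a: tmp=6, then cur=5, then ((b + 9) <= abs(cur)) is true, then a=-216, then (min(a, tmp) < (cur - 0)) is true, then cur=-4, then res=1, then (i=1), then res=7, then (i=2), then res=13, then (i=3), then res=19, then (i=4), then res=25, then (i=5), then res=31, then (i=6), then res=37, then cur=222, then returns -224
eval_b: tmp=6, then cur=5, then (abs(cur) >= (b + 9)) is true, then a=-216, then ((cur - 0) > min(a, tmp)) is true, then cur=-4, then tot=1, then (i=1), then tot=7, then (i=2), then tot=13, then (i=3), then tot=19, then (i=4), then tot=25, then (i=5), then tot=31, then (i=6), then tot=37, then cur=222, then returns 8
verdict: not equivalent; witness: a=-5, b=-6


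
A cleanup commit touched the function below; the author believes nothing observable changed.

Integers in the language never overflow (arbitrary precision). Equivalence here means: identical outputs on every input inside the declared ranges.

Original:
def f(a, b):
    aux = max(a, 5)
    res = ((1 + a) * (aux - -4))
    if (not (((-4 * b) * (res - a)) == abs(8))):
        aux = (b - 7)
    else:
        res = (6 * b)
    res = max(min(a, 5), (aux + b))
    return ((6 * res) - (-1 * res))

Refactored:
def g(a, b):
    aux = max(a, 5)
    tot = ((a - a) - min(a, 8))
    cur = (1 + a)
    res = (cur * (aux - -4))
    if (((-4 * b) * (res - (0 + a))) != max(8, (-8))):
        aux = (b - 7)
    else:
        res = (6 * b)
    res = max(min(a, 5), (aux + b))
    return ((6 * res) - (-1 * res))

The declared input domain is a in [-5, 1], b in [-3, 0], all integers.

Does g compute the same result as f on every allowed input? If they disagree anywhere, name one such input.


Changes here: min/max/abs usage differs, boolean connective usage differs, local variable names differ, comparison usage differs, statement counts differ, arithmetic usage differs, constant usage differs; the full 28-point sweep finds no disagreement.
verdict: equivalent
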